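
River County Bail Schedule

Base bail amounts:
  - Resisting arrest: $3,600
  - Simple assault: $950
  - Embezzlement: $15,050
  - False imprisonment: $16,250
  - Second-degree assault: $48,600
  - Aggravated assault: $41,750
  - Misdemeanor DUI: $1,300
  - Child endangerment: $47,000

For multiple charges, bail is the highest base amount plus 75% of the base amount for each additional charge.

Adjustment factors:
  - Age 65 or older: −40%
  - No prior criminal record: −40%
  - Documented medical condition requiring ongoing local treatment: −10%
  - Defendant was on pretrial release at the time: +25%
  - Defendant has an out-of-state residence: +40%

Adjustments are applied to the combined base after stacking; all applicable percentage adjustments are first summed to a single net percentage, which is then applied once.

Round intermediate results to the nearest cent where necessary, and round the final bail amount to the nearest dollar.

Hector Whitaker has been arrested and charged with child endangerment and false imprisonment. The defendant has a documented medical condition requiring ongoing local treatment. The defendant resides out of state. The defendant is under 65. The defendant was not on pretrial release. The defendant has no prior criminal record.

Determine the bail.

$53,269

Base amounts from the schedule: child endangerment $47,000; false imprisonment $16,250.
Stacking rule: highest base plus 75% of each additional charge. Highest is child endangerment at $47,000. Additional: $16,250 × 75% = $12,187.50. Combined base = $47,000 + $12,187.50 = $59,187.50.
Net percentage adjustment: −40% −10% +40% = −10%. $59,187.50 × 0.9 = $53,268.75.
Rounded to the nearest dollar: $53,269.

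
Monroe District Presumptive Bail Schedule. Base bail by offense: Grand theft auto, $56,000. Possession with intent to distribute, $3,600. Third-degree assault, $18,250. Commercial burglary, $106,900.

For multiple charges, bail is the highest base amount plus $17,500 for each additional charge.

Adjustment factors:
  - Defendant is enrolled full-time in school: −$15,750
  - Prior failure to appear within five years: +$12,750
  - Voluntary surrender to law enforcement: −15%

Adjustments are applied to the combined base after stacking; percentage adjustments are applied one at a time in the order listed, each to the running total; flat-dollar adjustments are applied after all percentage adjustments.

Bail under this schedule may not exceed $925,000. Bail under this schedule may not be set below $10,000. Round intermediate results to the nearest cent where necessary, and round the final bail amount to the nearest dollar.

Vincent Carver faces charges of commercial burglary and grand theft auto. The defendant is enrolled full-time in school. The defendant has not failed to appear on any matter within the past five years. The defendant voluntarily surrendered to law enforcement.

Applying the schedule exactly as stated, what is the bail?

Base amounts from the schedule: commercial burglary $106,900; grand theft auto $56,000.
Stacking rule: highest base plus $17,500 per additional charge. Highest is commercial burglary at $106,900; 1 additional charge → +$17,500. Combined base = $124,400.
Voluntary surrender to law enforcement (−15%): $124,400 × 0.85 = $105,740.
Defendant is enrolled full-time in school (−$15,750 flat): $105,740 − $15,750 = $89,990.
$89,990 is within the $925,000 maximum.
$89,990 is at or above the $10,000 minimum.

$89,990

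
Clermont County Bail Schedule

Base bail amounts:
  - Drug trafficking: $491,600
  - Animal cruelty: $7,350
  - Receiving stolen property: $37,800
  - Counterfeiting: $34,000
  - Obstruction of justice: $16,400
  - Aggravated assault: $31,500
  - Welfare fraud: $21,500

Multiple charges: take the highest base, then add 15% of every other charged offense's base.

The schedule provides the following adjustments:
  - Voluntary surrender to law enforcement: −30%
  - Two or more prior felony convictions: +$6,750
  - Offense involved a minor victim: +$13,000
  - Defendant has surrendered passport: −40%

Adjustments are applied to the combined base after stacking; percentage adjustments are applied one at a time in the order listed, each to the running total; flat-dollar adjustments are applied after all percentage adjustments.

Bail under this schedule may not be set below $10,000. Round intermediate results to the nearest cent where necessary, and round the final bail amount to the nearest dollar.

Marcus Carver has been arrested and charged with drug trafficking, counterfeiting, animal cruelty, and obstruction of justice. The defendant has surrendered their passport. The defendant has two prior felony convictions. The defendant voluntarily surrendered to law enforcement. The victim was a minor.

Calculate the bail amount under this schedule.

$229,860

Base amounts from the schedule: drug trafficking $491,600; counterfeiting $34,000; animal cruelty $7,350; obstruction of justice $16,400.
Stacking rule: highest base plus 15% of each additional charge. Highest is drug trafficking at $491,600. Additional: $34,000 × 15% = $5,100; $7,350 × 15% = $1,102.50; $16,400 × 15% = $2,460. Combined base = $491,600 + $8,662.50 = $500,262.50.
Voluntary surrender to law enforcement (−30%): $500,262.50 × 0.7 = $350,183.75.
Defendant has surrendered passport (−40%): $350,183.75 × 0.6 = $210,110.25.
Two or more prior felony convictions (+$6,750 flat): $210,110.25 + $6,750 = $216,860.25.
Offense involved a minor victim (+$13,000 flat): $216,860.25 + $13,000 = $229,860.25.
$229,860.25 is at or above the $10,000 minimum.
Rounded to the nearest dollar: $229,860.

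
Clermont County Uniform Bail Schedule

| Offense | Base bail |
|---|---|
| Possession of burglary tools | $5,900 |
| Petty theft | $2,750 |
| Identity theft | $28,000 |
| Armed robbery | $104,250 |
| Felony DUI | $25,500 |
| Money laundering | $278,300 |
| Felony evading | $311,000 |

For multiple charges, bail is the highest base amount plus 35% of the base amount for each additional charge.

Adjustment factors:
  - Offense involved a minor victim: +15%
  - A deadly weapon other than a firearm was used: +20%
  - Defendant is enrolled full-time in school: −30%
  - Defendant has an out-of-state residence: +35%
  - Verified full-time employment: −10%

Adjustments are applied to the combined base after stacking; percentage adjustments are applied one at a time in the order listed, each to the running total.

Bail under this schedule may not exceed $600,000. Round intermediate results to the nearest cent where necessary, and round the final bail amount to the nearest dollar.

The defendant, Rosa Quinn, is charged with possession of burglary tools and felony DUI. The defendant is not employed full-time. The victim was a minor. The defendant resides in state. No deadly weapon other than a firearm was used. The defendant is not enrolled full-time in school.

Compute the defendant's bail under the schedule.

Base amounts from the schedule: possession of burglary tools $5,900; felony DUI $25,500.
Stacking rule: highest base plus 35% of each additional charge. Highest is felony DUI at $25,500. Additional: $5,900 × 35% = $2,065. Combined base = $25,500 + $2,065 = $27,565.
Offense involved a minor victim (+15%): $27,565 × 1.15 = $31,699.75.
$31,699.75 is within the $600,000 maximum.
Rounded to the nearest dollar: $31,700.

$31,700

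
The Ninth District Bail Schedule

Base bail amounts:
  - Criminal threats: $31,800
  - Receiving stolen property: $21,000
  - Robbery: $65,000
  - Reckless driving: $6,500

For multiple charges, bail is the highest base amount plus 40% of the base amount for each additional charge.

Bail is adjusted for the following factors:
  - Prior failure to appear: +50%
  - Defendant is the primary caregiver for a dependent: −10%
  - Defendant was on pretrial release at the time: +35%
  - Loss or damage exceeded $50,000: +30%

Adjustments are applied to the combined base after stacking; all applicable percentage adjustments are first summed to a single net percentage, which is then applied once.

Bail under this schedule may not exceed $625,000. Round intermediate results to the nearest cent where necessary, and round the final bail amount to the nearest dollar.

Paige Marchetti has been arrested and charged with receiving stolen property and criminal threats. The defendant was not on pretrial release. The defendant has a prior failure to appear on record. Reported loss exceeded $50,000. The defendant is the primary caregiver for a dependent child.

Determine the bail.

$68,340

Base amounts from the schedule: receiving stolen property $21,000; criminal threats $31,800.
Stacking rule: highest base plus 40% of each additional charge. Highest is criminal threats at $31,800. Additional: $21,000 × 40% = $8,400. Combined base = $31,800 + $8,400 = $40,200.
Net percentage adjustment: +50% −10% +30% = +70%. $40,200 × 1.7 = $68,340.
$68,340 is within the $625,000 maximum.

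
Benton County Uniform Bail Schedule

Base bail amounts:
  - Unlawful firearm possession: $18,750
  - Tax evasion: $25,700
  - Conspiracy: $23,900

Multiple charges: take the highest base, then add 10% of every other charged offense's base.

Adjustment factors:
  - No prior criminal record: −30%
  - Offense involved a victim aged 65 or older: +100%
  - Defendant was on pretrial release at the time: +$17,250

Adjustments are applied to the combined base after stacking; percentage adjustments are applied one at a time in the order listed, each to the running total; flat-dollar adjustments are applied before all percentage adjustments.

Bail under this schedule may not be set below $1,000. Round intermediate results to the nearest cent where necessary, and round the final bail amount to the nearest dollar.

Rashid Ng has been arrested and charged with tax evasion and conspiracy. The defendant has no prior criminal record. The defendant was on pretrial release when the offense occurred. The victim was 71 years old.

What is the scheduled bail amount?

$63,476

Base amounts from the schedule: tax evasion $25,700; conspiracy $23,900.
Stacking rule: highest base plus 10% of each additional charge. Highest is tax evasion at $25,700. Additional: $23,900 × 10% = $2,390. Combined base = $25,700 + $2,390 = $28,090.
Defendant was on pretrial release at the time (+$17,250 flat): $28,090 + $17,250 = $45,340.
No prior criminal record (−30%): $45,340 × 0.7 = $31,738.
Offense involved a victim aged 65 or older (+100%): $31,738 × 2 = $63,476.
$63,476 is at or above the $1,000 minimum.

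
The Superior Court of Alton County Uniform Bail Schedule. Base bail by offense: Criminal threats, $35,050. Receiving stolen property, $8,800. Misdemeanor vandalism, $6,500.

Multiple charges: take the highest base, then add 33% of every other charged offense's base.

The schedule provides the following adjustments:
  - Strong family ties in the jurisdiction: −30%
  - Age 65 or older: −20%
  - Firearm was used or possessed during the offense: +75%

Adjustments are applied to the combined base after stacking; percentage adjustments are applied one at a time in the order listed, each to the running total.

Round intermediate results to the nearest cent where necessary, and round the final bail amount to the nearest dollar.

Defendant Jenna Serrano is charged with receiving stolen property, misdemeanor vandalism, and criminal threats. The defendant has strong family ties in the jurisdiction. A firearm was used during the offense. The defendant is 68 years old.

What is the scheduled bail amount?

Base amounts from the schedule: receiving stolen property $8,800; misdemeanor vandalism $6,500; criminal threats $35,050.
Stacking rule: highest base plus 33% of each additional charge. Highest is criminal threats at $35,050. Additional: $8,800 × 33% = $2,904; $6,500 × 33% = $2,145. Combined base = $35,050 + $5,049 = $40,099.
Strong family ties in the jurisdiction (−30%): $40,099 × 0.7 = $28,069.30.
Age 65 or older (−20%): $28,069.30 × 0.8 = $22,455.44.
Firearm was used or possessed during the offense (+75%): $22,455.44 × 1.75 = $39,297.02.
Rounded to the nearest dollar: $39,297.

$39,297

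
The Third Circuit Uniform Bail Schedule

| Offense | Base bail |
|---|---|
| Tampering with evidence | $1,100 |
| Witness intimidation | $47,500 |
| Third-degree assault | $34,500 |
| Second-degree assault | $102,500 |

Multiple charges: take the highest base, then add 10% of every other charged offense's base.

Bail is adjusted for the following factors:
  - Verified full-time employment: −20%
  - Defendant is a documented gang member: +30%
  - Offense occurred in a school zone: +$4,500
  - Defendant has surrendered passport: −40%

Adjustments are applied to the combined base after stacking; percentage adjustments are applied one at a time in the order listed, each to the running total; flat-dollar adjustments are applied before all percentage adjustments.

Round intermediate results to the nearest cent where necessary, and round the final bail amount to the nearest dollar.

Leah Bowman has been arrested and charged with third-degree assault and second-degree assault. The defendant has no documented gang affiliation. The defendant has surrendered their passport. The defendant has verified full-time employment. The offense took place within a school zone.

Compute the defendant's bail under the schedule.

Base amounts from the schedule: third-degree assault $34,500; second-degree assault $102,500.
Stacking rule: highest base plus 10% of each additional charge. Highest is second-degree assault at $102,500. Additional: $34,500 × 10% = $3,450. Combined base = $102,500 + $3,450 = $105,950.
Offense occurred in a school zone (+$4,500 flat): $105,950 + $4,500 = $110,450.
Verified full-time employment (−20%): $110,450 × 0.8 = $88,360.
Defendant has surrendered passport (−40%): $88,360 × 0.6 = $53,016.

$53,016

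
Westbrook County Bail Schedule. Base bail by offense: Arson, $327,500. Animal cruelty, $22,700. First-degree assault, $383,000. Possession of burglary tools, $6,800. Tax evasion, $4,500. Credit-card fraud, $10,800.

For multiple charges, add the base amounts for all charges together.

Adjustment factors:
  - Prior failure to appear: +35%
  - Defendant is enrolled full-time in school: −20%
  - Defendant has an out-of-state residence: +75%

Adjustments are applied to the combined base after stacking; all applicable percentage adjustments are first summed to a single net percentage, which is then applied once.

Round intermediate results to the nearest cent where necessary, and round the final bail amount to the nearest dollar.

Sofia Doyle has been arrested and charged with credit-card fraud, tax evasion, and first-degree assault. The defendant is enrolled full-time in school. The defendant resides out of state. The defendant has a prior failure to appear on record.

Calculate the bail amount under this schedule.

$756,770

Base amounts from the schedule: credit-card fraud $10,800; tax evasion $4,500; first-degree assault $383,000.
Stacking rule: sum of all bases. $10,800 + $4,500 + $383,000 = $398,300.
Net percentage adjustment: +35% −20% +75% = +90%. $398,300 × 1.9 = $756,770.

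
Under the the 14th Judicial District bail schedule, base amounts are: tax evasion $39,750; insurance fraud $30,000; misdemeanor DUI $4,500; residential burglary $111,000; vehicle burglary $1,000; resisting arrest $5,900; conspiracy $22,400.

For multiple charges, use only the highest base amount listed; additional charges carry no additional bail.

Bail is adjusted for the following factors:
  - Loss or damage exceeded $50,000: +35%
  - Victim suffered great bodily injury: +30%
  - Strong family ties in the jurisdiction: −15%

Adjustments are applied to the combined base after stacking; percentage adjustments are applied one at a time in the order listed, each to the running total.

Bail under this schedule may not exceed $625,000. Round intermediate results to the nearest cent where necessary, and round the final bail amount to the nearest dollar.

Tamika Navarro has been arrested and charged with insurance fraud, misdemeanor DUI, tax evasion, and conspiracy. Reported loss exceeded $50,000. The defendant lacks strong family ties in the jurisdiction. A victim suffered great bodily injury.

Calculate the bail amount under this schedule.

Base amounts from the schedule: insurance fraud $30,000; misdemeanor DUI $4,500; tax evasion $39,750; conspiracy $22,400.
Stacking rule: use the highest base only. Highest is tax evasion at $39,750. Combined base = $39,750.
Loss or damage exceeded $50,000 (+35%): $39,750 × 1.35 = $53,662.50.
Victim suffered great bodily injury (+30%): $53,662.50 × 1.3 = $69,761.25.
$69,761.25 is within the $625,000 maximum.
Rounded to the nearest dollar: $69,761.

$69,761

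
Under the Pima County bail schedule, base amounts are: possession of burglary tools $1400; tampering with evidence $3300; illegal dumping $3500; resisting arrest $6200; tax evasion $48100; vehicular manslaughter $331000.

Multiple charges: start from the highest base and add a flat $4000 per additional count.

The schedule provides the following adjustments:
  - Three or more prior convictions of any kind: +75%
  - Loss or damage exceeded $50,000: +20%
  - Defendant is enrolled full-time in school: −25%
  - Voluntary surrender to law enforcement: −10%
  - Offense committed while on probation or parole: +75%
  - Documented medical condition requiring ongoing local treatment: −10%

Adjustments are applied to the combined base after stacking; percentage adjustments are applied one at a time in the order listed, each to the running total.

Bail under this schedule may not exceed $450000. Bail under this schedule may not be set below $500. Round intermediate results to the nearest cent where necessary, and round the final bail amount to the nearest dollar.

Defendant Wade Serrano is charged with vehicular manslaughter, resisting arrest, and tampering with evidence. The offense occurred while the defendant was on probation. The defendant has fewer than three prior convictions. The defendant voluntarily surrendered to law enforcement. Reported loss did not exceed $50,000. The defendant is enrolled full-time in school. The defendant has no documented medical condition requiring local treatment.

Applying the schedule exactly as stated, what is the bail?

Base amounts from the schedule: vehicular manslaughter $331000; resisting arrest $6200; tampering with evidence $3300.
Stacking rule: highest base plus $4000 per additional charge. Highest is vehicular manslaughter at $331000; 2 additional charges → +$8000. Combined base = $339000.
Defendant is enrolled full-time in school (−25%): $339000 × 0.75 = $254250.
Voluntary surrender to law enforcement (−10%): $254250 × 0.9 = $228825.
Offense committed while on probation or parole (+75%): $228825 × 1.75 = $400443.75.
$400443.75 is within the $450000 maximum.
$400443.75 is at or above the $500 minimum.
Rounded to the nearest dollar: $400444.

$400444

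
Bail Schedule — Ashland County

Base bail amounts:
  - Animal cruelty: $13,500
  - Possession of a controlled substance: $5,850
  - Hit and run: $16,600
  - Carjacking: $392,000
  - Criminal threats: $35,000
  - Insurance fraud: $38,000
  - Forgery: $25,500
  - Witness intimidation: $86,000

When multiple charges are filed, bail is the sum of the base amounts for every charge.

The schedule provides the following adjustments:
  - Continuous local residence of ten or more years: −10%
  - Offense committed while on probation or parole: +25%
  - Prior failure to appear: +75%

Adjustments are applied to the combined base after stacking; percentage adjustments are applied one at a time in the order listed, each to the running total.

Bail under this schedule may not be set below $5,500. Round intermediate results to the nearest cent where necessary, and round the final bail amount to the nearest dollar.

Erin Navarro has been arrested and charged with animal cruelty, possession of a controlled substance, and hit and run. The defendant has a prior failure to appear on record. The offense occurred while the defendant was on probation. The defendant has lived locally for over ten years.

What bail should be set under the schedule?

$70,777

Base amounts from the schedule: animal cruelty $13,500; possession of a controlled substance $5,850; hit and run $16,600.
Stacking rule: sum of all bases. $13,500 + $5,850 + $16,600 = $35,950.
Continuous local residence of ten or more years (−10%): $35,950 × 0.9 = $32,355.
Offense committed while on probation or parole (+25%): $32,355 × 1.25 = $40,443.75.
Prior failure to appear (+75%): $40,443.75 × 1.75 = $70,776.56.
$70,776.56 is at or above the $5,500 minimum.
Rounded to the nearest dollar: $70,777.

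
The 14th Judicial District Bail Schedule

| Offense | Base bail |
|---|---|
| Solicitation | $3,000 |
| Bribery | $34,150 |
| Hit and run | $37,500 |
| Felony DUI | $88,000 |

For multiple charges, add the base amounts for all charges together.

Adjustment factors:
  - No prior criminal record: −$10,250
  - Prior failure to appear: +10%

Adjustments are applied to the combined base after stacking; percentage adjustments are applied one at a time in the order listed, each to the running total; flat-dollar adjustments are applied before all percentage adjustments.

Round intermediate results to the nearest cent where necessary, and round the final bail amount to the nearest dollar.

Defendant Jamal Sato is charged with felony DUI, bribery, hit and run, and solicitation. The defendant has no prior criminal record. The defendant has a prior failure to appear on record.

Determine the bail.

Base amounts from the schedule: felony DUI $88,000; bribery $34,150; hit and run $37,500; solicitation $3,000.
Stacking rule: sum of all bases. $88,000 + $34,150 + $37,500 + $3,000 = $162,650.
No prior criminal record (−$10,250 flat): $162,650 − $10,250 = $152,400.
Prior failure to appear (+10%): $152,400 × 1.1 = $167,640.

$167,640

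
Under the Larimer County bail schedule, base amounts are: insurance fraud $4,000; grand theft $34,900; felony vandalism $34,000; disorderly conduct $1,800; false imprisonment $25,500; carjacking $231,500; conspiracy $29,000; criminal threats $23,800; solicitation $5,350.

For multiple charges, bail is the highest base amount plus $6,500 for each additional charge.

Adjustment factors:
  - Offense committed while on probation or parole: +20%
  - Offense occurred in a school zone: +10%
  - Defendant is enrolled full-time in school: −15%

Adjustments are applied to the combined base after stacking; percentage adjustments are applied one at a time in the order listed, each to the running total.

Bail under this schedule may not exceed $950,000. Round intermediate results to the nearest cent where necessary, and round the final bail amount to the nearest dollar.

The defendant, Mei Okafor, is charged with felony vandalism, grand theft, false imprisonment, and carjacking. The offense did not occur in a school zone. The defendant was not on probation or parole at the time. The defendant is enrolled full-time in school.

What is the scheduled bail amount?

$213,350

Base amounts from the schedule: felony vandalism $34,000; grand theft $34,900; false imprisonment $25,500; carjacking $231,500.
Stacking rule: highest base plus $6,500 per additional charge. Highest is carjacking at $231,500; 3 additional charges → +$19,500. Combined base = $251,000.
Defendant is enrolled full-time in school (−15%): $251,000 × 0.85 = $213,350.
$213,350 is within the $950,000 maximum.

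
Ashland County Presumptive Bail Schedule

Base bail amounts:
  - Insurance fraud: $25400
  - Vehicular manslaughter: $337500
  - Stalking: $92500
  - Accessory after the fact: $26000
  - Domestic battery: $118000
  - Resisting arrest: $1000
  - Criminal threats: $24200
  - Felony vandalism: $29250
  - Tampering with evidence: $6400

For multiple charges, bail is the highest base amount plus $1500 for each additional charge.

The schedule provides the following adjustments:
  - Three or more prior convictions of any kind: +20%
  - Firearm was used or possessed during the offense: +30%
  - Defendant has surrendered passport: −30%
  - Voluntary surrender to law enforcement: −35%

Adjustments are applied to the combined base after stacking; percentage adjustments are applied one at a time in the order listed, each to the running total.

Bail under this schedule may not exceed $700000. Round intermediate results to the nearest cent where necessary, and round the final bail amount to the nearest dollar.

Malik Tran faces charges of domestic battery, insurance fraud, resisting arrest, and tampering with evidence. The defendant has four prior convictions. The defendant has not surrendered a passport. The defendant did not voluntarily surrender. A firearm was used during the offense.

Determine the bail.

$191100

Base amounts from the schedule: domestic battery $118000; insurance fraud $25400; resisting arrest $1000; tampering with evidence $6400.
Stacking rule: highest base plus $1500 per additional charge. Highest is domestic battery at $118000; 3 additional charges → +$4500. Combined base = $122500.
Three or more prior convictions of any kind (+20%): $122500 × 1.2 = $147000.
Firearm was used or possessed during the offense (+30%): $147000 × 1.3 = $191100.
$191100 is within the $700000 maximum.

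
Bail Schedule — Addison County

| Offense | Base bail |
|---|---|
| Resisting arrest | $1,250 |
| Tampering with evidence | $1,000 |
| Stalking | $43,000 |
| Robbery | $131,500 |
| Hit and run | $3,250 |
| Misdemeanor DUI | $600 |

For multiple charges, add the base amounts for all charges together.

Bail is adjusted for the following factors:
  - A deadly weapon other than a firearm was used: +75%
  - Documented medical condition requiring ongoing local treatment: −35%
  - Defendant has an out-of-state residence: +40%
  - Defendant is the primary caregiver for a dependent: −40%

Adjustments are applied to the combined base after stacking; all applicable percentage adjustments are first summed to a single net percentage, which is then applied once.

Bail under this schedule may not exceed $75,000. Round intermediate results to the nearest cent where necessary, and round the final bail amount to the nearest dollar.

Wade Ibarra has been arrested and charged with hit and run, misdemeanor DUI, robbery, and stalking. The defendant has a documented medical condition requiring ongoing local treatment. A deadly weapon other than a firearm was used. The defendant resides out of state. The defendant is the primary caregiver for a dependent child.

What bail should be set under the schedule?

Base amounts from the schedule: hit and run $3,250; misdemeanor DUI $600; robbery $131,500; stalking $43,000.
Stacking rule: sum of all bases. $3,250 + $600 + $131,500 + $43,000 = $178,350.
Net percentage adjustment: +75% −35% +40% −40% = +40%. $178,350 × 1.4 = $249,690.
Result $249,690 exceeds the maximum of $75,000; bail is capped at $75,000.

$75,000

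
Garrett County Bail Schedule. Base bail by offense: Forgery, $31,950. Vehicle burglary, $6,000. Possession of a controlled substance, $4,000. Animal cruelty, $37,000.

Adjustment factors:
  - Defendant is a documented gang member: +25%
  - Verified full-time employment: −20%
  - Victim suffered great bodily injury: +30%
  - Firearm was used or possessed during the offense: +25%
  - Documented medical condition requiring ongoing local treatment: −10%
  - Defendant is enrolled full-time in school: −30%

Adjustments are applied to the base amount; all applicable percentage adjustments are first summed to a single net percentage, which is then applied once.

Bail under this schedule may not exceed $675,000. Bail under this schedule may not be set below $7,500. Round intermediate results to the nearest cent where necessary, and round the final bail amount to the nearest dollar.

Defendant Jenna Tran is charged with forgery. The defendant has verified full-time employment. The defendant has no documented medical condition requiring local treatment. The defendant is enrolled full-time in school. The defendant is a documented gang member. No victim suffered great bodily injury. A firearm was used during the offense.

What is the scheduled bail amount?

$31,950

Base amounts from the schedule: forgery $31,950.
Single charge. Combined base = $31,950.
Net percentage adjustment: +25% −20% +25% −30% = +0%. $31,950 × 1 = $31,950.
$31,950 is within the $675,000 maximum.
$31,950 is at or above the $7,500 minimum.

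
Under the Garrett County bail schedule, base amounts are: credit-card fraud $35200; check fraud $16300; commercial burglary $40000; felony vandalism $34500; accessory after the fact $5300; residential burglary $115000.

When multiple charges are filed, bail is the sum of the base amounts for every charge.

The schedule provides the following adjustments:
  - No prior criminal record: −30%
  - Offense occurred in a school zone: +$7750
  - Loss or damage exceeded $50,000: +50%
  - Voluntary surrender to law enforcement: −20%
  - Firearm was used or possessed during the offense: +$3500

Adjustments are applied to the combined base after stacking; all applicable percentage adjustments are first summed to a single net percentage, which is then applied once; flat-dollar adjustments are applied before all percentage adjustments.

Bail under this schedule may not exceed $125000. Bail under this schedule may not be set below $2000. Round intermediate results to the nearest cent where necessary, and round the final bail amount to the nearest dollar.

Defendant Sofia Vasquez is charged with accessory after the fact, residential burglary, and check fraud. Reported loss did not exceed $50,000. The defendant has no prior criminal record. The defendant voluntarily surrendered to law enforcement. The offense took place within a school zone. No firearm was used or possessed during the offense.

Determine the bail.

$72175

Base amounts from the schedule: accessory after the fact $5300; residential burglary $115000; check fraud $16300.
Stacking rule: sum of all bases. $5300 + $115000 + $16300 = $136600.
Offense occurred in a school zone (+$7750 flat): $136600 + $7750 = $144350.
Net percentage adjustment: −30% −20% = −50%. $144350 × 0.5 = $72175.
$72175 is within the $125000 maximum.
$72175 is at or above the $2000 minimum.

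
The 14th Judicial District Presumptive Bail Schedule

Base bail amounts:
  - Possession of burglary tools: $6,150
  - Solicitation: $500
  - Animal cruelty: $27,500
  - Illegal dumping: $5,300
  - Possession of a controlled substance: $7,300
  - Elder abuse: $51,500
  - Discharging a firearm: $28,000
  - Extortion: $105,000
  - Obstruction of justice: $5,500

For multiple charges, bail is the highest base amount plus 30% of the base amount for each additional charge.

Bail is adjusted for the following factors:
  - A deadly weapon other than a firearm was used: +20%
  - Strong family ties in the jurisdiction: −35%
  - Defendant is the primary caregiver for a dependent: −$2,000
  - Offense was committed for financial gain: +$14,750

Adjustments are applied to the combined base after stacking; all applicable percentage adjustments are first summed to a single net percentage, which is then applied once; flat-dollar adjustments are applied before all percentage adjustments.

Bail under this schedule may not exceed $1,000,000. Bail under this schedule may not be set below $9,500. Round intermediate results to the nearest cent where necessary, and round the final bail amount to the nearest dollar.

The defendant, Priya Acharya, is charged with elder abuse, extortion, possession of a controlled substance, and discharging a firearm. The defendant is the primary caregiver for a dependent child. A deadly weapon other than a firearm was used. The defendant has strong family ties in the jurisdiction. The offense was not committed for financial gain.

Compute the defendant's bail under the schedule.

Base amounts from the schedule: elder abuse $51,500; extortion $105,000; possession of a controlled substance $7,300; discharging a firearm $28,000.
Stacking rule: highest base plus 30% of each additional charge. Highest is extortion at $105,000. Additional: $51,500 × 30% = $15,450; $7,300 × 30% = $2,190; $28,000 × 30% = $8,400. Combined base = $105,000 + $26,040 = $131,040.
Defendant is the primary caregiver for a dependent (−$2,000 flat): $131,040 − $2,000 = $129,040.
Net percentage adjustment: +20% −35% = −15%. $129,040 × 0.85 = $109,684.
$109,684 is within the $1,000,000 maximum.
$109,684 is at or above the $9,500 minimum.

$109,684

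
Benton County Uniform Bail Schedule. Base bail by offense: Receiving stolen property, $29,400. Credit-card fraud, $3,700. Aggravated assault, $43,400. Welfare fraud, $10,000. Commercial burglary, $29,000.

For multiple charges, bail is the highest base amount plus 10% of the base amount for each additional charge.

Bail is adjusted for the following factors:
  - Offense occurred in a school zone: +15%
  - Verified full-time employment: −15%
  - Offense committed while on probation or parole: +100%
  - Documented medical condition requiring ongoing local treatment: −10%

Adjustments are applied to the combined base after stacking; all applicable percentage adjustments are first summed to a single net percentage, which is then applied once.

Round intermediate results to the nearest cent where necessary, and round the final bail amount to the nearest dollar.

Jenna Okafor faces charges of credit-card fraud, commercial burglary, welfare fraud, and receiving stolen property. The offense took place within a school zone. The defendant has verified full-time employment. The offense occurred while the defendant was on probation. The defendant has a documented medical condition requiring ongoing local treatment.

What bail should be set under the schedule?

$63,973

Base amounts from the schedule: credit-card fraud $3,700; commercial burglary $29,000; welfare fraud $10,000; receiving stolen property $29,400.
Stacking rule: highest base plus 10% of each additional charge. Highest is receiving stolen property at $29,400. Additional: $3,700 × 10% = $370; $29,000 × 10% = $2,900; $10,000 × 10% = $1,000. Combined base = $29,400 + $4,270 = $33,670.
Net percentage adjustment: +15% −15% +100% −10% = +90%. $33,670 × 1.9 = $63,973.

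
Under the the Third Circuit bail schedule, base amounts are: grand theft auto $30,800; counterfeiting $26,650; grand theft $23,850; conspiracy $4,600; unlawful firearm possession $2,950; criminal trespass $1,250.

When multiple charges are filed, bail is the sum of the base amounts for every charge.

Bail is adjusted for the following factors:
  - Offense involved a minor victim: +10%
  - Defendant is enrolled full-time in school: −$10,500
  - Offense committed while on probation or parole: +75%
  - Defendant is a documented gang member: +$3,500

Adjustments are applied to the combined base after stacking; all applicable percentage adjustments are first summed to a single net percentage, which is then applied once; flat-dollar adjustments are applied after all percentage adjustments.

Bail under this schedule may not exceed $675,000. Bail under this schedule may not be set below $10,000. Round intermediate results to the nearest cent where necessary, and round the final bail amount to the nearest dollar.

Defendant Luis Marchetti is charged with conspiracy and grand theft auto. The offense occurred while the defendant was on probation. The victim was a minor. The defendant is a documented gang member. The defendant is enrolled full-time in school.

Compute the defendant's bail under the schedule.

$58,490

Base amounts from the schedule: conspiracy $4,600; grand theft auto $30,800.
Stacking rule: sum of all bases. $4,600 + $30,800 = $35,400.
Net percentage adjustment: +10% +75% = +85%. $35,400 × 1.85 = $65,490.
Defendant is enrolled full-time in school (−$10,500 flat): $65,490 − $10,500 = $54,990.
Defendant is a documented gang member (+$3,500 flat): $54,990 + $3,500 = $58,490.
$58,490 is within the $675,000 maximum.
$58,490 is at or above the $10,000 minimum.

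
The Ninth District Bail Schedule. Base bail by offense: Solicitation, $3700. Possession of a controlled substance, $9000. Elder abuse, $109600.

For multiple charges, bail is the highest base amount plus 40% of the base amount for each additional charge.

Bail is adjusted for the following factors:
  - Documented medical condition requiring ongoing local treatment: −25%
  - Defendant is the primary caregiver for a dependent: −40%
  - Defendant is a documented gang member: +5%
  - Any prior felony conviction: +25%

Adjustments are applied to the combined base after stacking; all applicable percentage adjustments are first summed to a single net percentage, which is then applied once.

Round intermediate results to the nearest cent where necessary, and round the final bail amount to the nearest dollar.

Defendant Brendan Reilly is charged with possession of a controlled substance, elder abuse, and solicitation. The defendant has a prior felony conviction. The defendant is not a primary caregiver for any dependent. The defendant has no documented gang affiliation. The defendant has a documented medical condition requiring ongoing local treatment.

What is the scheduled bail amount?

$114680

Base amounts from the schedule: possession of a controlled substance $9000; elder abuse $109600; solicitation $3700.
Stacking rule: highest base plus 40% of each additional charge. Highest is elder abuse at $109600. Additional: $9000 × 40% = $3600; $3700 × 40% = $1480. Combined base = $109600 + $5080 = $114680.
Net percentage adjustment: −25% +25% = +0%. $114680 × 1 = $114680.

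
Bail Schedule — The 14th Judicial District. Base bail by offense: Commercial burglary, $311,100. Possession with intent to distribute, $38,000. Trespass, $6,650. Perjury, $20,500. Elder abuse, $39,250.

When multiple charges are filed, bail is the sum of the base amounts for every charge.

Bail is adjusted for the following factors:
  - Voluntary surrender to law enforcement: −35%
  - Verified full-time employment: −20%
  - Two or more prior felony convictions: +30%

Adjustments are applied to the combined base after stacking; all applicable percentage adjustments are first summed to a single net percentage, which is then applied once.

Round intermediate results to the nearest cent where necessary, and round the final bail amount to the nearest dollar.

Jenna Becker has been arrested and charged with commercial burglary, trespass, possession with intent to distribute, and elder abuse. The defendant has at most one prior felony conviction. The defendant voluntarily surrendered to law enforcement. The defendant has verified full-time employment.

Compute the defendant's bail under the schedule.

$177,750

Base amounts from the schedule: commercial burglary $311,100; trespass $6,650; possession with intent to distribute $38,000; elder abuse $39,250.
Stacking rule: sum of all bases. $311,100 + $6,650 + $38,000 + $39,250 = $395,000.
Net percentage adjustment: −35% −20% = −55%. $395,000 × 0.45 = $177,750.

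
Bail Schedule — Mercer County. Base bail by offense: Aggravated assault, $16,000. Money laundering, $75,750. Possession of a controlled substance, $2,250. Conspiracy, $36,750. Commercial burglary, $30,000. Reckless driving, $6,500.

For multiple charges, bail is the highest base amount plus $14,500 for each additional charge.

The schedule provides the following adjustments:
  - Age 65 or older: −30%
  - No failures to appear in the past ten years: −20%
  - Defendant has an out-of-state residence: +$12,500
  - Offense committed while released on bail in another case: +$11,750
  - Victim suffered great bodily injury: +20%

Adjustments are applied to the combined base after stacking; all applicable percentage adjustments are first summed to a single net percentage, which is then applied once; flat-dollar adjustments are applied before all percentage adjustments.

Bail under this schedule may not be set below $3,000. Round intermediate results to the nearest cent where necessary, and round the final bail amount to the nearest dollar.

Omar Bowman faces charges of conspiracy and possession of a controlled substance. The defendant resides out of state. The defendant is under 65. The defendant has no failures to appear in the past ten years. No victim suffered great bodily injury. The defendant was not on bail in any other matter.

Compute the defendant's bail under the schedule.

Base amounts from the schedule: conspiracy $36,750; possession of a controlled substance $2,250.
Stacking rule: highest base plus $14,500 per additional charge. Highest is conspiracy at $36,750; 1 additional charge → +$14,500. Combined base = $51,250.
Defendant has an out-of-state residence (+$12,500 flat): $51,250 + $12,500 = $63,750.
No failures to appear in the past ten years (−20%): $63,750 × 0.8 = $51,000.
$51,000 is at or above the $3,000 minimum.

$51,000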